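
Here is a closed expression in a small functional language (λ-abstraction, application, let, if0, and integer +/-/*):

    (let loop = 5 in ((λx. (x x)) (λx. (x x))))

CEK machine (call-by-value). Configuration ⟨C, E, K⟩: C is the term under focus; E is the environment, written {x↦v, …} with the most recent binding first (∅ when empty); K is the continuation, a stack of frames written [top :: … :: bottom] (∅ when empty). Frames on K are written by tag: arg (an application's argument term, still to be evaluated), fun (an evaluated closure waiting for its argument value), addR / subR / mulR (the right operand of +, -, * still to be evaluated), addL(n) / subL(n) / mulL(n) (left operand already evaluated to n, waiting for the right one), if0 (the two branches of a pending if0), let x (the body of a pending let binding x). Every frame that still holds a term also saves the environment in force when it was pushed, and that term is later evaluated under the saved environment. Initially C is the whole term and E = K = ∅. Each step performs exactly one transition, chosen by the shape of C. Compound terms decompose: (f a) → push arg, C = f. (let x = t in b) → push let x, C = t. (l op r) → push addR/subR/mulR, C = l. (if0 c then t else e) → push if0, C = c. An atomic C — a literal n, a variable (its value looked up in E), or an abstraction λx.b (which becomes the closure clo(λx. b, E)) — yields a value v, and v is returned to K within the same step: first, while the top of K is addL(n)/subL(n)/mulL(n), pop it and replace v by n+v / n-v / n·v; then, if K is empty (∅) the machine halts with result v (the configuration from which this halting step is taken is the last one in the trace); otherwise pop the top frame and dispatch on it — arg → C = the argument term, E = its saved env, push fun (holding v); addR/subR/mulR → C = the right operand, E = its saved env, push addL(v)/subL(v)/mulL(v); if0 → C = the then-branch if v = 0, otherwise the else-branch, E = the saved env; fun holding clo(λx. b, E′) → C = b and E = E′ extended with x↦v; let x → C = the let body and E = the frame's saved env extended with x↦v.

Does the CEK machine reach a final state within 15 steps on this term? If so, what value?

Answer: DIVERGES (no final state within 15 steps)

Machine steps:
[0] <C=(let loop = 5 in ((λx. (x x)) (λx. (x x)))), E=∅, K=∅>
[1] <C=5, E=∅, K=[let loop]>
[2] <C=((λx. (x x)) (λx. (x x))), E={loop↦5}, K=∅>
[3] <C=(λx. (x x)), E={loop↦5}, K=[arg]>
[4] <C=(λx. (x x)), E={loop↦5}, K=[fun]>
[5] <C=(x x), E={x↦clo(λx. (x x), {loop↦5}), loop↦5}, K=∅>
[6] <C=x, E={x↦clo(λx. (x x), {loop↦5}), loop↦5}, K=[arg]>
[7] <C=x, E={x↦clo(λx. (x x), {loop↦5}), loop↦5}, K=[fun]>
… configuration repeats with period 3 (steps 5–7 recur indefinitely) …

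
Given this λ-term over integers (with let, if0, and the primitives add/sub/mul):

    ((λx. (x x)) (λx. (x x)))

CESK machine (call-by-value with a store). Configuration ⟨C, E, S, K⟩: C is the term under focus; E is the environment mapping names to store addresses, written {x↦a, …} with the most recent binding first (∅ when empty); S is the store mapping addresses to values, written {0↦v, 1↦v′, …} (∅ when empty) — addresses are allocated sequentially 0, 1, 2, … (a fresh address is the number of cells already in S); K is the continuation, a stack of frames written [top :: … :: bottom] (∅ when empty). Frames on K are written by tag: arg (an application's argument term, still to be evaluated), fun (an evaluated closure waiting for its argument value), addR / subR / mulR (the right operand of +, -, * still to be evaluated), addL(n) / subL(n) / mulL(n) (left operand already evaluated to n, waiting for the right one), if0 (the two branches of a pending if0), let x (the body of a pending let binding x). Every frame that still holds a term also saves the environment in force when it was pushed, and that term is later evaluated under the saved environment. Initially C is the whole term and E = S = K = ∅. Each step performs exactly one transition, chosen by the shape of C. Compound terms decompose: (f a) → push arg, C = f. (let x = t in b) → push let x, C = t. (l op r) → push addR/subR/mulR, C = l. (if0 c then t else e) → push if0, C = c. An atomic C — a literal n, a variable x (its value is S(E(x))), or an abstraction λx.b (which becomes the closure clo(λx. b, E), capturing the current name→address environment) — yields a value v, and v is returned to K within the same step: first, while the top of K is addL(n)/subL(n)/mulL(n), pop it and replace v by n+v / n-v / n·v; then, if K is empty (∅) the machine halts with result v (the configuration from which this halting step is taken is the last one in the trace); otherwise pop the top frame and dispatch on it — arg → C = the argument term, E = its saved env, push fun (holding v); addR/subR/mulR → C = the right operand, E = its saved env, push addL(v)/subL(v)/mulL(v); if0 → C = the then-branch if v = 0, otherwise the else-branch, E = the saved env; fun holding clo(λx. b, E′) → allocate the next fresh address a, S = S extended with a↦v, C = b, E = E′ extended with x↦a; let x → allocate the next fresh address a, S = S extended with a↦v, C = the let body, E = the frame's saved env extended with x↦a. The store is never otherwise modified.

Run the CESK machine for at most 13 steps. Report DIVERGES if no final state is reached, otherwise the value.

Answer: DIVERGES (no final state within 13 steps)

Derivation:
[0] [C=((λx. (x x)) (λx. (x x))) | E=∅ | S=∅ | K=∅]
[1] [C=(λx. (x x)) | E=∅ | S=∅ | K=[arg]]
[2] [C=(λx. (x x)) | E=∅ | S=∅ | K=[fun]]
[3] [C=(x x) | E={x↦0} | S={0↦clo(λx. (x x), ∅)} | K=∅]
[4] [C=x | E={x↦0} | S={0↦clo(λx. (x x), ∅)} | K=[arg]]
[5] [C=x | E={x↦0} | S={0↦clo(λx. (x x), ∅)} | K=[fun]]
[6] [C=(x x) | E={x↦1} | S={0↦clo(λx. (x x), ∅), 1↦clo(λx. (x x), ∅)} | K=∅]
[7] [C=x | E={x↦1} | S={0↦clo(λx. (x x), ∅), 1↦clo(λx. (x x), ∅)} | K=[arg]]
[8] [C=x | E={x↦1} | S={0↦clo(λx. (x x), ∅), 1↦clo(λx. (x x), ∅)} | K=[fun]]
[9] [C=(x x) | E={x↦2} | S={0↦clo(λx. (x x), ∅), 1↦clo(λx. (x x), ∅), 2↦clo(λx. (x x), ∅)} | K=∅]
[10] [C=x | E={x↦2} | S={0↦clo(λx. (x x), ∅), 1↦clo(λx. (x x), ∅), 2↦clo(λx. (x x), ∅)} | K=[arg]]
[11] [C=x | E={x↦2} | S={0↦clo(λx. (x x), ∅), 1↦clo(λx. (x x), ∅), 2↦clo(λx. (x x), ∅)} | K=[fun]]
[12] [C=(x x) | E={x↦3} | S={0↦clo(λx. (x x), ∅), 1↦clo(λx. (x x), ∅), 2↦clo(λx. (x x), ∅), 3↦clo(λx. (x x), ∅)} | K=∅]
[13] [C=x | E={x↦3} | S={0↦clo(λx. (x x), ∅), 1↦clo(λx. (x x), ∅), 2↦clo(λx. (x x), ∅), 3↦clo(λx. (x x), ∅)} | K=[arg]]
→ 13 transitions taken and the configuration is still not final: no result within 13 steps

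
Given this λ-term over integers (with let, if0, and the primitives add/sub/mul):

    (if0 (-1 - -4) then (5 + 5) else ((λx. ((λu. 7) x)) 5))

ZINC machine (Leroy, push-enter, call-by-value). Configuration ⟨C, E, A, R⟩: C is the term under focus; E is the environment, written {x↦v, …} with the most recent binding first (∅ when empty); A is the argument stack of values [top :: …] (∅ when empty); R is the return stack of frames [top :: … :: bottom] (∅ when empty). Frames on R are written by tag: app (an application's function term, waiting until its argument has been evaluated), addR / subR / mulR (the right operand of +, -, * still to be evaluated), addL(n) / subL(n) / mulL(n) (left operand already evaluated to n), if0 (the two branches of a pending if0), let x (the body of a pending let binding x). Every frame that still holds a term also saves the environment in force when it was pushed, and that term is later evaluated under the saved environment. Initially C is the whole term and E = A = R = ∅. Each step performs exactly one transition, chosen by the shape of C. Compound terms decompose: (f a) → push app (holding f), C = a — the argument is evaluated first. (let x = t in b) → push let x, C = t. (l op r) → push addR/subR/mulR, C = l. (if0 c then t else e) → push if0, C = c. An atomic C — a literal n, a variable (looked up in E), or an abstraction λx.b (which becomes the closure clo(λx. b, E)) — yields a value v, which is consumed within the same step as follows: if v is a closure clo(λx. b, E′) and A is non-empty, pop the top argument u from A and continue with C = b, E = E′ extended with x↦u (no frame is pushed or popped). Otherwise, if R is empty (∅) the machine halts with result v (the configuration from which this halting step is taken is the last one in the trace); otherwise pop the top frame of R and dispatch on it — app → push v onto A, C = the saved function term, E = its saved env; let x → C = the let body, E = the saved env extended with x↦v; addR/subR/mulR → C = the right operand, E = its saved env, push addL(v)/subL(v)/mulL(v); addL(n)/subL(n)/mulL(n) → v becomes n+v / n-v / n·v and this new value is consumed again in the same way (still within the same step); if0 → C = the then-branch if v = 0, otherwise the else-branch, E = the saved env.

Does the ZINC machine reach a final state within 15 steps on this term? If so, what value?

Answer: 7

Machine steps:
[0] ⟨C=(if0 (-1 - -4) then (5 + 5) else ((λx. ((λu. 7) x)) 5)); E=∅; A=∅; R=∅⟩
[1] ⟨C=(-1 - -4); E=∅; A=∅; R=[if0]⟩
[2] ⟨C=-1; E=∅; A=∅; R=[subR :: if0]⟩
[3] ⟨C=-4; E=∅; A=∅; R=[subL(-1) :: if0]⟩
[4] ⟨C=((λx. ((λu. 7) x)) 5); E=∅; A=∅; R=∅⟩
[5] ⟨C=5; E=∅; A=∅; R=[app]⟩
[6] ⟨C=(λx. ((λu. 7) x)); E=∅; A=[5]; R=∅⟩
[7] ⟨C=((λu. 7) x); E={x↦5}; A=∅; R=∅⟩
[8] ⟨C=x; E={x↦5}; A=∅; R=[app]⟩
[9] ⟨C=(λu. 7); E={x↦5}; A=[5]; R=∅⟩
[10] ⟨C=7; E={u↦5, x↦5}; A=∅; R=∅⟩
→ final value 7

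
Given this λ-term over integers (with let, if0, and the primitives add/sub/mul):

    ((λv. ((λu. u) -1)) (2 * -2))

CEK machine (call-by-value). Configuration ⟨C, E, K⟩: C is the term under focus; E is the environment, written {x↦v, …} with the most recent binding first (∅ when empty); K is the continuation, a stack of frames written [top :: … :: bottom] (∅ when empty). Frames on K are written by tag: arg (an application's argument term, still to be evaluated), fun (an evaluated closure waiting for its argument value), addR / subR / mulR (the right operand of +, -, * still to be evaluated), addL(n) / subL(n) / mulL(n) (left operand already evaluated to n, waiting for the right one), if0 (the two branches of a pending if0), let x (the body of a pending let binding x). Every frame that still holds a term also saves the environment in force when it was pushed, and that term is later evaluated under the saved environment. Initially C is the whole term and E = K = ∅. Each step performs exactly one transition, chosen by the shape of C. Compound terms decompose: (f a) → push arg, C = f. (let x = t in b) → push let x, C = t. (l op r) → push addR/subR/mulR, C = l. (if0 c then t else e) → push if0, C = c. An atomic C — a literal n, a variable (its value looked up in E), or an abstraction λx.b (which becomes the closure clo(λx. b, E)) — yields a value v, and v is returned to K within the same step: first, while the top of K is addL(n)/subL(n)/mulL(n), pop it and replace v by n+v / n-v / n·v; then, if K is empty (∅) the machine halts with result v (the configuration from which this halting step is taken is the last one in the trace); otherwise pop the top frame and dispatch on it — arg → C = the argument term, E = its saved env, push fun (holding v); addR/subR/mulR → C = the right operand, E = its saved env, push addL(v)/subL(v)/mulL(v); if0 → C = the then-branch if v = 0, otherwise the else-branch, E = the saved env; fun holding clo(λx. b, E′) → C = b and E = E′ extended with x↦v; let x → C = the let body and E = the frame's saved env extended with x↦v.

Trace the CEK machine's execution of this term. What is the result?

0. <C=((λv. ((λu. u) -1)) (2 * -2)), E=∅, K=∅>
1. <C=(λv. ((λu. u) -1)), E=∅, K=[arg]>
2. <C=(2 * -2), E=∅, K=[fun]>
3. <C=2, E=∅, K=[mulR :: fun]>
4. <C=-2, E=∅, K=[mulL(2) :: fun]>
5. <C=((λu. u) -1), E={v↦-4}, K=∅>
6. <C=(λu. u), E={v↦-4}, K=[arg]>
7. <C=-1, E={v↦-4}, K=[fun]>
8. <C=u, E={u↦-1, v↦-4}, K=∅>
→ final value -1

Answer: -1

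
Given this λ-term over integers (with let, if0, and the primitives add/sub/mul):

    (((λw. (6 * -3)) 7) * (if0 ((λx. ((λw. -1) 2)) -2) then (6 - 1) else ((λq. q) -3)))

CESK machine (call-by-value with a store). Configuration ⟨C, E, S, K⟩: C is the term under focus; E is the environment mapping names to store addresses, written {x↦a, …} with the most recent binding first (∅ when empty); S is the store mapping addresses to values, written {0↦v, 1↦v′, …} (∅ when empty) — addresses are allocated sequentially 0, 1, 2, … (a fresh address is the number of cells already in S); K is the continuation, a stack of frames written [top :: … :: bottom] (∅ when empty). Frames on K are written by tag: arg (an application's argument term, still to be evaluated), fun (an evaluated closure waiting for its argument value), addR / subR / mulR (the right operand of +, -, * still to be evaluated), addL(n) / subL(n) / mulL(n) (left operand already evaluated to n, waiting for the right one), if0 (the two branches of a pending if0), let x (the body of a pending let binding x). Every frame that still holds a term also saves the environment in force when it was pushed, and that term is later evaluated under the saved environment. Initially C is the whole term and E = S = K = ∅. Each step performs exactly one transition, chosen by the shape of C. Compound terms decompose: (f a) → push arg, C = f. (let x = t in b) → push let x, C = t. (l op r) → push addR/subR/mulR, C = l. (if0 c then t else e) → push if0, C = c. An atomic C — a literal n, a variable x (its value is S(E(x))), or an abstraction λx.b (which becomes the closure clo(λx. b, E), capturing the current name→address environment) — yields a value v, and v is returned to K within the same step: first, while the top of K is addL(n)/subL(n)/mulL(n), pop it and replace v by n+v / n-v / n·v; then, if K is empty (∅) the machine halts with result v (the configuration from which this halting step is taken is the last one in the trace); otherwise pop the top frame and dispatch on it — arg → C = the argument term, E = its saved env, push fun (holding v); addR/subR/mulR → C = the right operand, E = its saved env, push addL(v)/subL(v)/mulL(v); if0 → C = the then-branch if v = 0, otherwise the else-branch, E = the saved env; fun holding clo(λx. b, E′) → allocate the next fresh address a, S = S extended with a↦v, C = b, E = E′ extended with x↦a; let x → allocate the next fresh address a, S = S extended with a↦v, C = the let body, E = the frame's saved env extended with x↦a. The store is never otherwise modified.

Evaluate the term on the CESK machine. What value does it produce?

t=0: ⟨C=(((λw. (6 * -3)) 7) * (if0 ((λx. ((λw. -1) 2)) -2) then (6 - 1) else ((λq. q) -3))); E=∅; S=∅; K=∅⟩
t=1: ⟨C=((λw. (6 * -3)) 7); E=∅; S=∅; K=[mulR]⟩
t=2: ⟨C=(λw. (6 * -3)); E=∅; S=∅; K=[arg :: mulR]⟩
t=3: ⟨C=7; E=∅; S=∅; K=[fun :: mulR]⟩
t=4: ⟨C=(6 * -3); E={w↦0}; S={0↦7}; K=[mulR]⟩
t=5: ⟨C=6; E={w↦0}; S={0↦7}; K=[mulR :: mulR]⟩
t=6: ⟨C=-3; E={w↦0}; S={0↦7}; K=[mulL(6) :: mulR]⟩
t=7: ⟨C=(if0 ((λx. ((λw. -1) 2)) -2) then (6 - 1) else ((λq. q) -3)); E=∅; S={0↦7}; K=[mulL(-18)]⟩
t=8: ⟨C=((λx. ((λw. -1) 2)) -2); E=∅; S={0↦7}; K=[if0 :: mulL(-18)]⟩
t=9: ⟨C=(λx. ((λw. -1) 2)); E=∅; S={0↦7}; K=[arg :: if0 :: mulL(-18)]⟩
t=10: ⟨C=-2; E=∅; S={0↦7}; K=[fun :: if0 :: mulL(-18)]⟩
t=11: ⟨C=((λw. -1) 2); E={x↦1}; S={0↦7, 1↦-2}; K=[if0 :: mulL(-18)]⟩
t=12: ⟨C=(λw. -1); E={x↦1}; S={0↦7, 1↦-2}; K=[arg :: if0 :: mulL(-18)]⟩
t=13: ⟨C=2; E={x↦1}; S={0↦7, 1↦-2}; K=[fun :: if0 :: mulL(-18)]⟩
t=14: ⟨C=-1; E={w↦2, x↦1}; S={0↦7, 1↦-2, 2↦2}; K=[if0 :: mulL(-18)]⟩
t=15: ⟨C=((λq. q) -3); E=∅; S={0↦7, 1↦-2, 2↦2}; K=[mulL(-18)]⟩
t=16: ⟨C=(λq. q); E=∅; S={0↦7, 1↦-2, 2↦2}; K=[arg :: mulL(-18)]⟩
t=17: ⟨C=-3; E=∅; S={0↦7, 1↦-2, 2↦2}; K=[fun :: mulL(-18)]⟩
t=18: ⟨C=q; E={q↦3}; S={0↦7, 1↦-2, 2↦2, 3↦-3}; K=[mulL(-18)]⟩
→ final value 54

Answer: 54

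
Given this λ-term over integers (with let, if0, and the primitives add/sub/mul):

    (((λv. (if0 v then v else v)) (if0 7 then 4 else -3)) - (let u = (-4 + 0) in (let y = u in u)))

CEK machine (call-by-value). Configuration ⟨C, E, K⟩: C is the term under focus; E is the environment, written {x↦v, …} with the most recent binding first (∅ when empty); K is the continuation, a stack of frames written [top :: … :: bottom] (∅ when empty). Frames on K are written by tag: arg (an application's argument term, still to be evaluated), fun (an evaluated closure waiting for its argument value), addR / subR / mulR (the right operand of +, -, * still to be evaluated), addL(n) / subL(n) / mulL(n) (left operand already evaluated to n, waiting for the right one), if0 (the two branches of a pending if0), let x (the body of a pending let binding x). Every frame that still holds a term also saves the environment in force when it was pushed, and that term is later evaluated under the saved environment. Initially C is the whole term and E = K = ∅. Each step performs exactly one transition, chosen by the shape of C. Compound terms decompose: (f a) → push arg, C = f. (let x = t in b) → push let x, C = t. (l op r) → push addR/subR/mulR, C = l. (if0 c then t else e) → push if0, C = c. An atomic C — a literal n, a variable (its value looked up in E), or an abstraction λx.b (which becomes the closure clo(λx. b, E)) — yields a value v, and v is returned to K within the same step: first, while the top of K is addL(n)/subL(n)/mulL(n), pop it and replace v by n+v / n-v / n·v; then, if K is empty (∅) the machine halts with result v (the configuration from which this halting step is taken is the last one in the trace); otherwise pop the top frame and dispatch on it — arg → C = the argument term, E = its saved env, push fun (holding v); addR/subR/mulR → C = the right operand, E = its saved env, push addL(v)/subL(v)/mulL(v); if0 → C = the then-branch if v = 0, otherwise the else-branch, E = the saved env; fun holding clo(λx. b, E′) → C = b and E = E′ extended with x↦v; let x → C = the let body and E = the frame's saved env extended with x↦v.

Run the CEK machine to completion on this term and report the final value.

0. <C=(((λv. (if0 v then v else v)) (if0 7 then 4 else -3)) - (let u = (-4 + 0) in (let y = u in u))), E=∅, K=∅>
1. <C=((λv. (if0 v then v else v)) (if0 7 then 4 else -3)), E=∅, K=[subR]>
2. <C=(λv. (if0 v then v else v)), E=∅, K=[arg :: subR]>
3. <C=(if0 7 then 4 else -3), E=∅, K=[fun :: subR]>
4. <C=7, E=∅, K=[if0 :: fun :: subR]>
5. <C=-3, E=∅, K=[fun :: subR]>
6. <C=(if0 v then v else v), E={v↦-3}, K=[subR]>
7. <C=v, E={v↦-3}, K=[if0 :: subR]>
8. <C=v, E={v↦-3}, K=[subR]>
9. <C=(let u = (-4 + 0) in (let y = u in u)), E=∅, K=[subL(-3)]>
10. <C=(-4 + 0), E=∅, K=[let u :: subL(-3)]>
11. <C=-4, E=∅, K=[addR :: let u :: subL(-3)]>
12. <C=0, E=∅, K=[addL(-4) :: let u :: subL(-3)]>
13. <C=(let y = u in u), E={u↦-4}, K=[subL(-3)]>
14. <C=u, E={u↦-4}, K=[let y :: subL(-3)]>
15. <C=u, E={y↦-4, u↦-4}, K=[subL(-3)]>
→ final value 1

Answer: 1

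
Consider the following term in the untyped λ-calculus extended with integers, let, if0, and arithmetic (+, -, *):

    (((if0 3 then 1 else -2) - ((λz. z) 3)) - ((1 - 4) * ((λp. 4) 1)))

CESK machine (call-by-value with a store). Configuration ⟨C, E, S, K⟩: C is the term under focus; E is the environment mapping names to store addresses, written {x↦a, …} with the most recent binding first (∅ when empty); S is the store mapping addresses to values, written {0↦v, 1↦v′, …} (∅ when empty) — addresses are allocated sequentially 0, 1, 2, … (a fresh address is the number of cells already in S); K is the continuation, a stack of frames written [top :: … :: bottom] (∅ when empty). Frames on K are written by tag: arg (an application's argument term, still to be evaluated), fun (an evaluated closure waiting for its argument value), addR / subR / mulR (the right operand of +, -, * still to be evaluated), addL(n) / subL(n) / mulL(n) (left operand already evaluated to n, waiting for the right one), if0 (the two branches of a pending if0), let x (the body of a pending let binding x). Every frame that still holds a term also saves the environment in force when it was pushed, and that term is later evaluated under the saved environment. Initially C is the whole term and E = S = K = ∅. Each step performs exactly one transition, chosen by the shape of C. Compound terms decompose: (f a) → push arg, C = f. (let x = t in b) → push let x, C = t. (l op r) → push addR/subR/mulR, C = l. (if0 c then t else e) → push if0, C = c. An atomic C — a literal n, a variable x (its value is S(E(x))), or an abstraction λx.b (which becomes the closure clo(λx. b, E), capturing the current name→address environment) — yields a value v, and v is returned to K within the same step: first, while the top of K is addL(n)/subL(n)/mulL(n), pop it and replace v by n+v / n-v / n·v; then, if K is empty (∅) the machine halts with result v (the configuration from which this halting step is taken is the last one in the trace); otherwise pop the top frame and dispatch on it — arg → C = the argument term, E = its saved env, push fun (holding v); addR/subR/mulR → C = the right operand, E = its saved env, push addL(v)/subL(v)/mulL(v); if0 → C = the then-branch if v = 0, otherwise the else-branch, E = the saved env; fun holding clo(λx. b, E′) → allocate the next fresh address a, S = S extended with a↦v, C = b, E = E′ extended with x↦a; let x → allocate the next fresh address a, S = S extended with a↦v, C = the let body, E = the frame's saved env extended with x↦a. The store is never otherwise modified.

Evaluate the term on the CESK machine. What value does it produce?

0. ⟨C=(((if0 3 then 1 else -2) - ((λz. z) 3)) - ((1 - 4) * ((λp. 4) 1))); E=∅; S=∅; K=∅⟩
1. ⟨C=((if0 3 then 1 else -2) - ((λz. z) 3)); E=∅; S=∅; K=[subR]⟩
2. ⟨C=(if0 3 then 1 else -2); E=∅; S=∅; K=[subR :: subR]⟩
3. ⟨C=3; E=∅; S=∅; K=[if0 :: subR :: subR]⟩
4. ⟨C=-2; E=∅; S=∅; K=[subR :: subR]⟩
5. ⟨C=((λz. z) 3); E=∅; S=∅; K=[subL(-2) :: subR]⟩
6. ⟨C=(λz. z); E=∅; S=∅; K=[arg :: subL(-2) :: subR]⟩
7. ⟨C=3; E=∅; S=∅; K=[fun :: subL(-2) :: subR]⟩
8. ⟨C=z; E={z↦0}; S={0↦3}; K=[subL(-2) :: subR]⟩
9. ⟨C=((1 - 4) * ((λp. 4) 1)); E=∅; S={0↦3}; K=[subL(-5)]⟩
10. ⟨C=(1 - 4); E=∅; S={0↦3}; K=[mulR :: subL(-5)]⟩
11. ⟨C=1; E=∅; S={0↦3}; K=[subR :: mulR :: subL(-5)]⟩
12. ⟨C=4; E=∅; S={0↦3}; K=[subL(1) :: mulR :: subL(-5)]⟩
13. ⟨C=((λp. 4) 1); E=∅; S={0↦3}; K=[mulL(-3) :: subL(-5)]⟩
14. ⟨C=(λp. 4); E=∅; S={0↦3}; K=[arg :: mulL(-3) :: subL(-5)]⟩
15. ⟨C=1; E=∅; S={0↦3}; K=[fun :: mulL(-3) :: subL(-5)]⟩
16. ⟨C=4; E={p↦1}; S={0↦3, 1↦1}; K=[mulL(-3) :: subL(-5)]⟩
→ final value 7

Answer: 7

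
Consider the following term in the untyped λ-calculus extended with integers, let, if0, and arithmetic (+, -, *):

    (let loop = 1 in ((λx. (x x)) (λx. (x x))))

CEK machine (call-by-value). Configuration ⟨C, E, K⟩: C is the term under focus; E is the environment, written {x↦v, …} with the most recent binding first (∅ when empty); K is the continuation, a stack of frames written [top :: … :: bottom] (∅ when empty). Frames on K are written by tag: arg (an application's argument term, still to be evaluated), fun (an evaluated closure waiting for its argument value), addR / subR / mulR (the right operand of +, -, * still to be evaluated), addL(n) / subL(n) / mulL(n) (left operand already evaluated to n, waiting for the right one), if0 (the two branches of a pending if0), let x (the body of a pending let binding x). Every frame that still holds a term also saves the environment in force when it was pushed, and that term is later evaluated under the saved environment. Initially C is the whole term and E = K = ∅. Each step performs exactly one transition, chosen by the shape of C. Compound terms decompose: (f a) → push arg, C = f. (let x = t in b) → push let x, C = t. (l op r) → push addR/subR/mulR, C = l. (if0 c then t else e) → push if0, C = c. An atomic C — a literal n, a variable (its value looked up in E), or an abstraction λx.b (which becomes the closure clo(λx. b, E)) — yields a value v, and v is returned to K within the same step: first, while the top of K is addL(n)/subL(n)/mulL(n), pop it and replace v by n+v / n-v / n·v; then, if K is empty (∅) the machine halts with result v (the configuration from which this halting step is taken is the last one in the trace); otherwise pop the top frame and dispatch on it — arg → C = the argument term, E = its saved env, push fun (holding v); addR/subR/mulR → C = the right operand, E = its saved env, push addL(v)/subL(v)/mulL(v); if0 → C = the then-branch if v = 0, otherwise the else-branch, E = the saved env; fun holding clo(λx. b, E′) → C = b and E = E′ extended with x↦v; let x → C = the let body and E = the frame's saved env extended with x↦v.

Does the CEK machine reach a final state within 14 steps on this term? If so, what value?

t=0: ⟨C=(let loop = 1 in ((λx. (x x)) (λx. (x x)))); E=∅; K=∅⟩
t=1: ⟨C=1; E=∅; K=[let loop]⟩
t=2: ⟨C=((λx. (x x)) (λx. (x x))); E={loop↦1}; K=∅⟩
t=3: ⟨C=(λx. (x x)); E={loop↦1}; K=[arg]⟩
t=4: ⟨C=(λx. (x x)); E={loop↦1}; K=[fun]⟩
t=5: ⟨C=(x x); E={x↦clo(λx. (x x), {loop↦1}), loop↦1}; K=∅⟩
t=6: ⟨C=x; E={x↦clo(λx. (x x), {loop↦1}), loop↦1}; K=[arg]⟩
t=7: ⟨C=x; E={x↦clo(λx. (x x), {loop↦1}), loop↦1}; K=[fun]⟩
… configuration repeats with period 3 (steps 5–7 recur indefinitely) …

Answer: DIVERGES (no final state within 14 steps)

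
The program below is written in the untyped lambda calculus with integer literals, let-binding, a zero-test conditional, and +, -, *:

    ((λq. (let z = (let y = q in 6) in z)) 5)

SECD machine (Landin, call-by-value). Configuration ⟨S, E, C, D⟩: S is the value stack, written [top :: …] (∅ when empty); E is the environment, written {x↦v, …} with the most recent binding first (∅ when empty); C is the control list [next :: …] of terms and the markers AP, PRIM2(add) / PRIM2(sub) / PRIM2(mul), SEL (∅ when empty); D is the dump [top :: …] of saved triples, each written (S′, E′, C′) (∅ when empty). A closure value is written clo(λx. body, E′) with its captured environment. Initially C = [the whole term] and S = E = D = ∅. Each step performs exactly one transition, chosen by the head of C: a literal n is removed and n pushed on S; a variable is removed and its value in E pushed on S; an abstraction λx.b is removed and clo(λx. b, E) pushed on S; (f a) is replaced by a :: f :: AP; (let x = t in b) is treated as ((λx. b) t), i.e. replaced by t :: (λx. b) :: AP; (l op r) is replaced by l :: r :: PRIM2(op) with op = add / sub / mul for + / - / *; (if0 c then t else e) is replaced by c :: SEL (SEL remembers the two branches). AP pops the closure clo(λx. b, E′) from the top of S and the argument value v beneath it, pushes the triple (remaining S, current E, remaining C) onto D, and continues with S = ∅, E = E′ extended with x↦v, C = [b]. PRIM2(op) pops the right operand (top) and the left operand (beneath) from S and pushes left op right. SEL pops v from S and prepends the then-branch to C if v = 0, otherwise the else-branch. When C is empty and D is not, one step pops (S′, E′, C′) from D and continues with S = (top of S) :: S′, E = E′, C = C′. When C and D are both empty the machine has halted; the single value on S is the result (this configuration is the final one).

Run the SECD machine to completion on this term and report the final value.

step 0: [S=∅ | E=∅ | C=[((λq. (let z = (let y = q in 6) in z)) 5)] | D=∅]
step 1: [S=∅ | E=∅ | C=[5 :: (λq. (let z = (let y = q in 6) in z)) :: AP] | D=∅]
step 2: [S=[5] | E=∅ | C=[(λq. (let z = (let y = q in 6) in z)) :: AP] | D=∅]
step 3: [S=[clo(λq. (let z = (let y = q in 6) in z), ∅) :: 5] | E=∅ | C=[AP] | D=∅]
step 4: [S=∅ | E={q↦5} | C=[(let z = (let y = q in 6) in z)] | D=[(∅, ∅, ∅)]]
step 5: [S=∅ | E={q↦5} | C=[(let y = q in 6) :: (λz. z) :: AP] | D=[(∅, ∅, ∅)]]
step 6: [S=∅ | E={q↦5} | C=[q :: (λy. 6) :: AP :: (λz. z) :: AP] | D=[(∅, ∅, ∅)]]
step 7: [S=[5] | E={q↦5} | C=[(λy. 6) :: AP :: (λz. z) :: AP] | D=[(∅, ∅, ∅)]]
step 8: [S=[clo(λy. 6, {q↦5}) :: 5] | E={q↦5} | C=[AP :: (λz. z) :: AP] | D=[(∅, ∅, ∅)]]
step 9: [S=∅ | E={y↦5, q↦5} | C=[6] | D=[(∅, {q↦5}, [(λz. z) :: AP]) :: (∅, ∅, ∅)]]
step 10: [S=[6] | E={y↦5, q↦5} | C=∅ | D=[(∅, {q↦5}, [(λz. z) :: AP]) :: (∅, ∅, ∅)]]
step 11: [S=[6] | E={q↦5} | C=[(λz. z) :: AP] | D=[(∅, ∅, ∅)]]
step 12: [S=[clo(λz. z, {q↦5}) :: 6] | E={q↦5} | C=[AP] | D=[(∅, ∅, ∅)]]
step 13: [S=∅ | E={z↦6, q↦5} | C=[z] | D=[(∅, {q↦5}, ∅) :: (∅, ∅, ∅)]]
step 14: [S=[6] | E={z↦6, q↦5} | C=∅ | D=[(∅, {q↦5}, ∅) :: (∅, ∅, ∅)]]
step 15: [S=[6] | E={q↦5} | C=∅ | D=[(∅, ∅, ∅)]]
step 16: [S=[6] | E=∅ | C=∅ | D=∅]
→ final value 6

Answer: 6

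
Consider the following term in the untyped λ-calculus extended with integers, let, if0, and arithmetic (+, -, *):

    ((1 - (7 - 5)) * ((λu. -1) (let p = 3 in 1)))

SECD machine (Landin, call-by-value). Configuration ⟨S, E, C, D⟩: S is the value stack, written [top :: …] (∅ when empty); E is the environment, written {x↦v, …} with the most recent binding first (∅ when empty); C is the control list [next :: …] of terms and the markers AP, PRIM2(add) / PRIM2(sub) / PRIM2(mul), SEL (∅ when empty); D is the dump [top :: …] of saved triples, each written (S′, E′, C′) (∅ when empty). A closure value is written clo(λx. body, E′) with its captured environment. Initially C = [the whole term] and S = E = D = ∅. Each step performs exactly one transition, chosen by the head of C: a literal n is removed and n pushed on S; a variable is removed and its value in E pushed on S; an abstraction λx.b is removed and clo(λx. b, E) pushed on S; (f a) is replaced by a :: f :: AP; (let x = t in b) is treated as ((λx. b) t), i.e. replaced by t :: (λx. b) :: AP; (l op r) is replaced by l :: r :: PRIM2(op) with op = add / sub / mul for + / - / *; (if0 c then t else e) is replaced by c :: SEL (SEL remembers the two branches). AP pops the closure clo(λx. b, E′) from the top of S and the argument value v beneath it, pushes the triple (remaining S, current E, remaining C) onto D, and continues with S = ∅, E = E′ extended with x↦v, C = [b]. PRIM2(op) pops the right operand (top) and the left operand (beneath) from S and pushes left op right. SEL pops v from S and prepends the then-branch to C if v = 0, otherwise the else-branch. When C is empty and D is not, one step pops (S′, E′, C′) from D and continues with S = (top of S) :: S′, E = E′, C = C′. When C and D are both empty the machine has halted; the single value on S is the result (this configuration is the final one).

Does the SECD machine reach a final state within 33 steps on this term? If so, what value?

Answer: 1

Derivation:
[0] [S=∅ | E=∅ | C=[((1 - (7 - 5)) * ((λu. -1) (let p = 3 in 1)))] | D=∅]
[1] [S=∅ | E=∅ | C=[(1 - (7 - 5)) :: ((λu. -1) (let p = 3 in 1)) :: PRIM2(mul)] | D=∅]
[2] [S=∅ | E=∅ | C=[1 :: (7 - 5) :: PRIM2(sub) :: ((λu. -1) (let p = 3 in 1)) :: PRIM2(mul)] | D=∅]
[3] [S=[1] | E=∅ | C=[(7 - 5) :: PRIM2(sub) :: ((λu. -1) (let p = 3 in 1)) :: PRIM2(mul)] | D=∅]
[4] [S=[1] | E=∅ | C=[7 :: 5 :: PRIM2(sub) :: PRIM2(sub) :: ((λu. -1) (let p = 3 in 1)) :: PRIM2(mul)] | D=∅]
[5] [S=[7 :: 1] | E=∅ | C=[5 :: PRIM2(sub) :: PRIM2(sub) :: ((λu. -1) (let p = 3 in 1)) :: PRIM2(mul)] | D=∅]
[6] [S=[5 :: 7 :: 1] | E=∅ | C=[PRIM2(sub) :: PRIM2(sub) :: ((λu. -1) (let p = 3 in 1)) :: PRIM2(mul)] | D=∅]
[7] [S=[2 :: 1] | E=∅ | C=[PRIM2(sub) :: ((λu. -1) (let p = 3 in 1)) :: PRIM2(mul)] | D=∅]
[8] [S=[-1] | E=∅ | C=[((λu. -1) (let p = 3 in 1)) :: PRIM2(mul)] | D=∅]
[9] [S=[-1] | E=∅ | C=[(let p = 3 in 1) :: (λu. -1) :: AP :: PRIM2(mul)] | D=∅]
[10] [S=[-1] | E=∅ | C=[3 :: (λp. 1) :: AP :: (λu. -1) :: AP :: PRIM2(mul)] | D=∅]
[11] [S=[3 :: -1] | E=∅ | C=[(λp. 1) :: AP :: (λu. -1) :: AP :: PRIM2(mul)] | D=∅]
[12] [S=[clo(λp. 1, ∅) :: 3 :: -1] | E=∅ | C=[AP :: (λu. -1) :: AP :: PRIM2(mul)] | D=∅]
[13] [S=∅ | E={p↦3} | C=[1] | D=[([-1], ∅, [(λu. -1) :: AP :: PRIM2(mul)])]]
[14] [S=[1] | E={p↦3} | C=∅ | D=[([-1], ∅, [(λu. -1) :: AP :: PRIM2(mul)])]]
[15] [S=[1 :: -1] | E=∅ | C=[(λu. -1) :: AP :: PRIM2(mul)] | D=∅]
[16] [S=[clo(λu. -1, ∅) :: 1 :: -1] | E=∅ | C=[AP :: PRIM2(mul)] | D=∅]
[17] [S=∅ | E={u↦1} | C=[-1] | D=[([-1], ∅, [PRIM2(mul)])]]
[18] [S=[-1] | E={u↦1} | C=∅ | D=[([-1], ∅, [PRIM2(mul)])]]
[19] [S=[-1 :: -1] | E=∅ | C=[PRIM2(mul)] | D=∅]
[20] [S=[1] | E=∅ | C=∅ | D=∅]
→ final value 1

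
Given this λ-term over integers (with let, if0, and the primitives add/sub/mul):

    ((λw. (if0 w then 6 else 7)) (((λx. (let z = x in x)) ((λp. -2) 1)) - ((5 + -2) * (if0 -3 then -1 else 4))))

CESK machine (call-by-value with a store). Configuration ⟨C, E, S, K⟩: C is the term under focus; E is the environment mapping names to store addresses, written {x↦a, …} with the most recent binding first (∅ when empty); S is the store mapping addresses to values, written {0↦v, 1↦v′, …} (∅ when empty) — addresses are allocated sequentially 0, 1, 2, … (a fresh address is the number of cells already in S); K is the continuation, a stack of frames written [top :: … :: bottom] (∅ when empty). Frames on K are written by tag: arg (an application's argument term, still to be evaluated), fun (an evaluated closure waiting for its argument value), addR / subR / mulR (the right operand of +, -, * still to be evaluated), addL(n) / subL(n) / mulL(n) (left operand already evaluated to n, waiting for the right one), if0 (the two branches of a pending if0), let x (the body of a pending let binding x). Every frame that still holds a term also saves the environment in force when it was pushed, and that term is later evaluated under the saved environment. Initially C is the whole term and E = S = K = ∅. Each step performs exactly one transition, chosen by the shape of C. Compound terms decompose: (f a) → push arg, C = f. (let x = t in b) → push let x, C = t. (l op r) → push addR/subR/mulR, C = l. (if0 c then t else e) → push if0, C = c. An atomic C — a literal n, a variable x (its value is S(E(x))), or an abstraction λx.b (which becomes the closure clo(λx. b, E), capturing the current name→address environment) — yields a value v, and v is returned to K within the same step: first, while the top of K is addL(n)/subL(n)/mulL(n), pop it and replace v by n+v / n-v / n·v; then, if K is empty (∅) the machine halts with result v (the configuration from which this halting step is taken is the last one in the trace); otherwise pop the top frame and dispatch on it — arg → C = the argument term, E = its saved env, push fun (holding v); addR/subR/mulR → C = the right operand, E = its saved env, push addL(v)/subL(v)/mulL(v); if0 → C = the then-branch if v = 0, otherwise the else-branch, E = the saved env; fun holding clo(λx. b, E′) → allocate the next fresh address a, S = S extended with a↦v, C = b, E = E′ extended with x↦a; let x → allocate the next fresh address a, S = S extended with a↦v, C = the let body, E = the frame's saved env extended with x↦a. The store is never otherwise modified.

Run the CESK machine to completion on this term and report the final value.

t=0: [C=((λw. (if0 w then 6 else 7)) (((λx. (let z = x in x)) ((λp. -2) 1)) - ((5 + -2) * (if0 -3 then -1 else 4)))) | E=∅ | S=∅ | K=∅]
t=1: [C=(λw. (if0 w then 6 else 7)) | E=∅ | S=∅ | K=[arg]]
t=2: [C=(((λx. (let z = x in x)) ((λp. -2) 1)) - ((5 + -2) * (if0 -3 then -1 else 4))) | E=∅ | S=∅ | K=[fun]]
t=3: [C=((λx. (let z = x in x)) ((λp. -2) 1)) | E=∅ | S=∅ | K=[subR :: fun]]
t=4: [C=(λx. (let z = x in x)) | E=∅ | S=∅ | K=[arg :: subR :: fun]]
t=5: [C=((λp. -2) 1) | E=∅ | S=∅ | K=[fun :: subR :: fun]]
t=6: [C=(λp. -2) | E=∅ | S=∅ | K=[arg :: fun :: subR :: fun]]
t=7: [C=1 | E=∅ | S=∅ | K=[fun :: fun :: subR :: fun]]
t=8: [C=-2 | E={p↦0} | S={0↦1} | K=[fun :: subR :: fun]]
t=9: [C=(let z = x in x) | E={x↦1} | S={0↦1, 1↦-2} | K=[subR :: fun]]
t=10: [C=x | E={x↦1} | S={0↦1, 1↦-2} | K=[let z :: subR :: fun]]
t=11: [C=x | E={z↦2, x↦1} | S={0↦1, 1↦-2, 2↦-2} | K=[subR :: fun]]
t=12: [C=((5 + -2) * (if0 -3 then -1 else 4)) | E=∅ | S={0↦1, 1↦-2, 2↦-2} | K=[subL(-2) :: fun]]
t=13: [C=(5 + -2) | E=∅ | S={0↦1, 1↦-2, 2↦-2} | K=[mulR :: subL(-2) :: fun]]
t=14: [C=5 | E=∅ | S={0↦1, 1↦-2, 2↦-2} | K=[addR :: mulR :: subL(-2) :: fun]]
t=15: [C=-2 | E=∅ | S={0↦1, 1↦-2, 2↦-2} | K=[addL(5) :: mulR :: subL(-2) :: fun]]
t=16: [C=(if0 -3 then -1 else 4) | E=∅ | S={0↦1, 1↦-2, 2↦-2} | K=[mulL(3) :: subL(-2) :: fun]]
t=17: [C=-3 | E=∅ | S={0↦1, 1↦-2, 2↦-2} | K=[if0 :: mulL(3) :: subL(-2) :: fun]]
t=18: [C=4 | E=∅ | S={0↦1, 1↦-2, 2↦-2} | K=[mulL(3) :: subL(-2) :: fun]]
t=19: [C=(if0 w then 6 else 7) | E={w↦3} | S={0↦1, 1↦-2, 2↦-2, 3↦-14} | K=∅]
t=20: [C=w | E={w↦3} | S={0↦1, 1↦-2, 2↦-2, 3↦-14} | K=[if0]]
t=21: [C=7 | E={w↦3} | S={0↦1, 1↦-2, 2↦-2, 3↦-14} | K=∅]
→ final value 7

Answer: 7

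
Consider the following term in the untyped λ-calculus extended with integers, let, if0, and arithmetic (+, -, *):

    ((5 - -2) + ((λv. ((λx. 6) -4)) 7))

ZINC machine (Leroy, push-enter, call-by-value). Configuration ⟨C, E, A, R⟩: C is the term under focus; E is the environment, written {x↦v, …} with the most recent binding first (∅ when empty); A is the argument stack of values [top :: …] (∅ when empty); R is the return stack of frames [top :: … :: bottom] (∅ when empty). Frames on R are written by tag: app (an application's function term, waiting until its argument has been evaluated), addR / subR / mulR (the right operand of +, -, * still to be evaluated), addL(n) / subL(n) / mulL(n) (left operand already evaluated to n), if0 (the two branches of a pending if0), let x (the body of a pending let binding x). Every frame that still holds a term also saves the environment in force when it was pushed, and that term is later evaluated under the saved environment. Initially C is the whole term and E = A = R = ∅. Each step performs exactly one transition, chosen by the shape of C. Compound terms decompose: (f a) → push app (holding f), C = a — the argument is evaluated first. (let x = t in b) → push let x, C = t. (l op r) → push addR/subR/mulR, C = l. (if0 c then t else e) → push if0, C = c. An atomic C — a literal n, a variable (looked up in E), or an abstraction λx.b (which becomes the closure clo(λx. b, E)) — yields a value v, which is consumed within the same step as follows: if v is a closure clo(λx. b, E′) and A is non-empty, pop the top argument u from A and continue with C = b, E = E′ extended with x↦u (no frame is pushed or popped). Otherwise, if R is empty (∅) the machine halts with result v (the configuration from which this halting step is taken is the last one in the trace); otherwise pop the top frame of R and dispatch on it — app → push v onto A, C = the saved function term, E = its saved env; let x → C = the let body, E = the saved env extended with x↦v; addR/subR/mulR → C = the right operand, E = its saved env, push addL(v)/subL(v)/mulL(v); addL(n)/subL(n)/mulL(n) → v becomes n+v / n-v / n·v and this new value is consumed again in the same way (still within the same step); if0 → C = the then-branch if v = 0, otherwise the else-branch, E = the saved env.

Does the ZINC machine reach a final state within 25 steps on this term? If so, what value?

Answer: 13

Machine steps:
step 0: ⟨C=((5 - -2) + ((λv. ((λx. 6) -4)) 7)); E=∅; A=∅; R=∅⟩
step 1: ⟨C=(5 - -2); E=∅; A=∅; R=[addR]⟩
step 2: ⟨C=5; E=∅; A=∅; R=[subR :: addR]⟩
step 3: ⟨C=-2; E=∅; A=∅; R=[subL(5) :: addR]⟩
step 4: ⟨C=((λv. ((λx. 6) -4)) 7); E=∅; A=∅; R=[addL(7)]⟩
step 5: ⟨C=7; E=∅; A=∅; R=[app :: addL(7)]⟩
step 6: ⟨C=(λv. ((λx. 6) -4)); E=∅; A=[7]; R=[addL(7)]⟩
step 7: ⟨C=((λx. 6) -4); E={v↦7}; A=∅; R=[addL(7)]⟩
step 8: ⟨C=-4; E={v↦7}; A=∅; R=[app :: addL(7)]⟩
step 9: ⟨C=(λx. 6); E={v↦7}; A=[-4]; R=[addL(7)]⟩
step 10: ⟨C=6; E={x↦-4, v↦7}; A=∅; R=[addL(7)]⟩
→ final value 13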